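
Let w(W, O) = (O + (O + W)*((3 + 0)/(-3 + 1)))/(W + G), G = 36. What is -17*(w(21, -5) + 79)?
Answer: -76058/57 ≈ -1334.4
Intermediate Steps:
w(W, O) = (-3*W/2 - O/2)/(36 + W) (w(W, O) = (O + (O + W)*((3 + 0)/(-3 + 1)))/(W + 36) = (O + (O + W)*(3/(-2)))/(36 + W) = (O + (O + W)*(3*(-½)))/(36 + W) = (O + (O + W)*(-3/2))/(36 + W) = (O + (-3*O/2 - 3*W/2))/(36 + W) = (-3*W/2 - O/2)/(36 + W))
-17*(w(21, -5) + 79) = -17*((-1*(-5) - 3*21)/(2*(36 + 21)) + 79) = -17*((½)*(5 - 63)/57 + 79) = -17*((½)*(1/57)*(-58) + 79) = -17*(-29/57 + 79) = -17*4474/57 = -76058/57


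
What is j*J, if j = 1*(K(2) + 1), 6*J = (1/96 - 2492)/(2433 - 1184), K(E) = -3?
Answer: 239231/359712 ≈ 0.66506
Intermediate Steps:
J = -239231/719424 (J = ((1/96 - 2492)/(2433 - 1184))/6 = ((1/96 - 2492)/1249)/6 = (-239231/96*1/1249)/6 = (⅙)*(-239231/119904) = -239231/719424 ≈ -0.33253)
j = -2 (j = 1*(-3 + 1) = 1*(-2) = -2)
j*J = -2*(-239231/719424) = 239231/359712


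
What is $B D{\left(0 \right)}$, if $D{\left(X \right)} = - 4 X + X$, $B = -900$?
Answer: $0$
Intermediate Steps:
$D{\left(X \right)} = - 3 X$
$B D{\left(0 \right)} = - 900 \left(\left(-3\right) 0\right) = \left(-900\right) 0 = 0$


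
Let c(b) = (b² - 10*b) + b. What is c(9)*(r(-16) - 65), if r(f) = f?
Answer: 0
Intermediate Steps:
c(b) = b² - 9*b
c(9)*(r(-16) - 65) = (9*(-9 + 9))*(-16 - 65) = (9*0)*(-81) = 0*(-81) = 0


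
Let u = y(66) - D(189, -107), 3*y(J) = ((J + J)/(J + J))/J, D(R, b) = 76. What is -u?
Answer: 15047/198 ≈ 75.995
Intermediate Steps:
y(J) = 1/(3*J) (y(J) = (((J + J)/(J + J))/J)/3 = (((2*J)/((2*J)))/J)/3 = (((2*J)*(1/(2*J)))/J)/3 = (1/J)/3 = 1/(3*J))
u = -15047/198 (u = (⅓)/66 - 1*76 = (⅓)*(1/66) - 76 = 1/198 - 76 = -15047/198 ≈ -75.995)
-u = -1*(-15047/198) = 15047/198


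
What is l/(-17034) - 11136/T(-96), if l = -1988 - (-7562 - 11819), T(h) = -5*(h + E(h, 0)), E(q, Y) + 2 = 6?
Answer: -49422851/1958910 ≈ -25.230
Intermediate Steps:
E(q, Y) = 4 (E(q, Y) = -2 + 6 = 4)
T(h) = -20 - 5*h (T(h) = -5*(h + 4) = -5*(4 + h) = -20 - 5*h)
l = 17393 (l = -1988 - 1*(-19381) = -1988 + 19381 = 17393)
l/(-17034) - 11136/T(-96) = 17393/(-17034) - 11136/(-20 - 5*(-96)) = 17393*(-1/17034) - 11136/(-20 + 480) = -17393/17034 - 11136/460 = -17393/17034 - 11136*1/460 = -17393/17034 - 2784/115 = -49422851/1958910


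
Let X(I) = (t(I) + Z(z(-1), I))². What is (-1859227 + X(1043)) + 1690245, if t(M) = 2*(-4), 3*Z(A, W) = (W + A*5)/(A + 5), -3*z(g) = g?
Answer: -95443007/576 ≈ -1.6570e+5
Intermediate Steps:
z(g) = -g/3
Z(A, W) = (W + 5*A)/(3*(5 + A)) (Z(A, W) = ((W + A*5)/(A + 5))/3 = ((W + 5*A)/(5 + A))/3 = (W + 5*A)/(3*(5 + A)))
t(M) = -8
X(I) = (-379/48 + I/16)² (X(I) = (-8 + (I + 5*(-⅓*(-1)))/(3*(5 - ⅓*(-1))))² = (-8 + (I + 5*(⅓))/(3*(5 + ⅓)))² = (-8 + (I + 5/3)/(3*(16/3)))² = (-8 + (⅓)*(3/16)*(5/3 + I))² = (-8 + (5/48 + I/16))² = (-379/48 + I/16)²)
(-1859227 + X(1043)) + 1690245 = (-1859227 + (-379 + 3*1043)²/2304) + 1690245 = (-1859227 + (-379 + 3129)²/2304) + 1690245 = (-1859227 + (1/2304)*2750²) + 1690245 = (-1859227 + (1/2304)*7562500) + 1690245 = (-1859227 + 1890625/576) + 1690245 = -1069024127/576 + 1690245 = -95443007/576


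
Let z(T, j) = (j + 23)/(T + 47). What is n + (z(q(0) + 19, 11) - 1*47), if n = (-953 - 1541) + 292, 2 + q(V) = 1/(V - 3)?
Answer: -429457/191 ≈ -2248.5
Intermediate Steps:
q(V) = -2 + 1/(-3 + V) (q(V) = -2 + 1/(V - 3) = -2 + 1/(-3 + V))
z(T, j) = (23 + j)/(47 + T)
n = -2202 (n = -2494 + 292 = -2202)
n + (z(q(0) + 19, 11) - 1*47) = -2202 + ((23 + 11)/(47 + ((7 - 2*0)/(-3 + 0) + 19)) - 1*47) = -2202 + (34/(47 + ((7 + 0)/(-3) + 19)) - 47) = -2202 + (34/(47 + (-⅓*7 + 19)) - 47) = -2202 + (34/(47 + (-7/3 + 19)) - 47) = -2202 + (34/(47 + 50/3) - 47) = -2202 + (34/(191/3) - 47) = -2202 + ((3/191)*34 - 47) = -2202 + (102/191 - 47) = -2202 - 8875/191 = -429457/191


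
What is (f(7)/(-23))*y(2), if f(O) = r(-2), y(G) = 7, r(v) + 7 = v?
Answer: 63/23 ≈ 2.7391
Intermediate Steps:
r(v) = -7 + v
f(O) = -9 (f(O) = -7 - 2 = -9)
(f(7)/(-23))*y(2) = -9/(-23)*7 = -9*(-1/23)*7 = (9/23)*7 = 63/23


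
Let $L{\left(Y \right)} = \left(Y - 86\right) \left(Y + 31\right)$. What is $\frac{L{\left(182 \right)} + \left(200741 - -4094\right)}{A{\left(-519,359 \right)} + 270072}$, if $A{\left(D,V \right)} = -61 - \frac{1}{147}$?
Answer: $\frac{33116601}{39691616} \approx 0.83435$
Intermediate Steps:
$L{\left(Y \right)} = \left(-86 + Y\right) \left(31 + Y\right)$
$A{\left(D,V \right)} = - \frac{8968}{147}$ ($A{\left(D,V \right)} = -61 - \frac{1}{147} = - \frac{8968}{147}$)
$\frac{L{\left(182 \right)} + \left(200741 - -4094\right)}{A{\left(-519,359 \right)} + 270072} = \frac{\left(-2666 + 182^{2} - 10010\right) + \left(200741 - -4094\right)}{- \frac{8968}{147} + 270072} = \frac{\left(-2666 + 33124 - 10010\right) + \left(200741 + 4094\right)}{\frac{39691616}{147}} = \left(20448 + 204835\right) \frac{147}{39691616} = 225283 \cdot \frac{147}{39691616} = \frac{33116601}{39691616}$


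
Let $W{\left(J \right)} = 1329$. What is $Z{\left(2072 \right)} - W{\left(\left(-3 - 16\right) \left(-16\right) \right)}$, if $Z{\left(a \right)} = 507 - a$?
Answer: $-2894$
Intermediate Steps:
$Z{\left(2072 \right)} - W{\left(\left(-3 - 16\right) \left(-16\right) \right)} = \left(507 - 2072\right) - 1329 = -1565 - 1329 = -2894$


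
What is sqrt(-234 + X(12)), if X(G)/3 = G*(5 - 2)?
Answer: 3*I*sqrt(14) ≈ 11.225*I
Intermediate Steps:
X(G) = 9*G (X(G) = 3*(G*(5 - 2)) = 3*(G*3) = 3*(3*G) = 9*G)
sqrt(-234 + X(12)) = sqrt(-234 + 9*12) = sqrt(-234 + 108) = sqrt(-126) = 3*I*sqrt(14)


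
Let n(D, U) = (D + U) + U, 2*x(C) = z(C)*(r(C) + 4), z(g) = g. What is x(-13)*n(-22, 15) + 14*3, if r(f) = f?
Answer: 510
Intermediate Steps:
x(C) = C*(4 + C)/2 (x(C) = (C*(C + 4))/2 = (C*(4 + C))/2 = C*(4 + C)/2)
n(D, U) = D + 2*U
x(-13)*n(-22, 15) + 14*3 = ((½)*(-13)*(4 - 13))*(-22 + 2*15) + 14*3 = ((½)*(-13)*(-9))*(-22 + 30) + 42 = (117/2)*8 + 42 = 468 + 42 = 510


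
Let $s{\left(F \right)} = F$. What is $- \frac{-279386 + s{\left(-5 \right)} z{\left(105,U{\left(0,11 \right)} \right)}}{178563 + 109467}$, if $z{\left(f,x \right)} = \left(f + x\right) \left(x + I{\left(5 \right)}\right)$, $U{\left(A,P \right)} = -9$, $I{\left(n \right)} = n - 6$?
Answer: $\frac{137293}{144015} \approx 0.95332$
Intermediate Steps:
$I{\left(n \right)} = -6 + n$
$z{\left(f,x \right)} = \left(-1 + x\right) \left(f + x\right)$ ($z{\left(f,x \right)} = \left(f + x\right) \left(x + \left(-6 + 5\right)\right) = \left(f + x\right) \left(x - 1\right) = \left(f + x\right) \left(-1 + x\right) = \left(-1 + x\right) \left(f + x\right)$)
$- \frac{-279386 + s{\left(-5 \right)} z{\left(105,U{\left(0,11 \right)} \right)}}{178563 + 109467} = - \frac{-279386 - 5 \left(\left(-9\right)^{2} - 105 - -9 + 105 \left(-9\right)\right)}{178563 + 109467} = - \frac{-279386 - 5 \left(81 - 105 + 9 - 945\right)}{288030} = - \frac{-279386 - -4800}{288030} = - \frac{-279386 + 4800}{288030} = - \frac{-274586}{288030} = \left(-1\right) \left(- \frac{137293}{144015}\right) = \frac{137293}{144015}$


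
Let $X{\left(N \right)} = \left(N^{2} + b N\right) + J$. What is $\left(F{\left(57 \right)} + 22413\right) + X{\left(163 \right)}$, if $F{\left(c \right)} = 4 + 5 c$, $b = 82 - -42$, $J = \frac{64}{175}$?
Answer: $\frac{12159589}{175} \approx 69483.0$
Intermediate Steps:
$J = \frac{64}{175}$ ($J = 64 \cdot \frac{1}{175} = \frac{64}{175} \approx 0.36571$)
$b = 124$ ($b = 82 + \left(-2 + 44\right) = 82 + 42 = 124$)
$X{\left(N \right)} = \frac{64}{175} + N^{2} + 124 N$ ($X{\left(N \right)} = \left(N^{2} + 124 N\right) + \frac{64}{175} = \frac{64}{175} + N^{2} + 124 N$)
$\left(F{\left(57 \right)} + 22413\right) + X{\left(163 \right)} = \left(\left(4 + 5 \cdot 57\right) + 22413\right) + \left(\frac{64}{175} + 163^{2} + 124 \cdot 163\right) = \left(\left(4 + 285\right) + 22413\right) + \left(\frac{64}{175} + 26569 + 20212\right) = \left(289 + 22413\right) + \frac{8186739}{175} = 22702 + \frac{8186739}{175} = \frac{12159589}{175}$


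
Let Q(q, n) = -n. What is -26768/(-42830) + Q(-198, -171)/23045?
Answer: 62419249/98701735 ≈ 0.63240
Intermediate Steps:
-26768/(-42830) + Q(-198, -171)/23045 = -26768/(-42830) - 1*(-171)/23045 = -26768*(-1/42830) + 171*(1/23045) = 13384/21415 + 171/23045 = 62419249/98701735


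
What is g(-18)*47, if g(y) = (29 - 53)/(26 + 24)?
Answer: -564/25 ≈ -22.560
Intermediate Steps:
g(y) = -12/25 (g(y) = -24/50 = -24*1/50 = -12/25)
g(-18)*47 = -12/25*47 = -564/25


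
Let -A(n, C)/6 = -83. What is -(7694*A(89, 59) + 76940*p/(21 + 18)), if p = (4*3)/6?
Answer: -149586748/39 ≈ -3.8356e+6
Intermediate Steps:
A(n, C) = 498 (A(n, C) = -6*(-83) = 498)
p = 2 (p = 12*(⅙) = 2)
-(7694*A(89, 59) + 76940*p/(21 + 18)) = -(3831612 + 153880/(21 + 18)) = -7694/(1/(20/39 + 498)) = -7694/(1/(19442/39)) = -7694/39/19442 = -7694*19442/39 = -149586748/39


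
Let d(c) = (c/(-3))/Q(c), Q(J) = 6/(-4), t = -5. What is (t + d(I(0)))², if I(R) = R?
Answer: 25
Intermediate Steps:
Q(J) = -3/2 (Q(J) = 6*(-¼) = -3/2)
d(c) = 2*c/9 (d(c) = (c/(-3))/(-3/2) = (c*(-⅓))*(-⅔) = -c/3*(-⅔) = 2*c/9)
(t + d(I(0)))² = (-5 + (2/9)*0)² = (-5 + 0)² = (-5)² = 25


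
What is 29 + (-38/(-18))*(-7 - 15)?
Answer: -157/9 ≈ -17.444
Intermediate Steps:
29 + (-38/(-18))*(-7 - 15) = 29 - 38*(-1/18)*(-22) = 29 + (19/9)*(-22) = 29 - 418/9 = -157/9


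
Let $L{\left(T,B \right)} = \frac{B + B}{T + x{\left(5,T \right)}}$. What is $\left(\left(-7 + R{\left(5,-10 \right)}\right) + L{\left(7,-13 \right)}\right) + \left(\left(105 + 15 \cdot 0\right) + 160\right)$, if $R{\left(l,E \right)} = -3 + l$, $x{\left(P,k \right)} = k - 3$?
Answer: $\frac{2834}{11} \approx 257.64$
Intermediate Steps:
$x{\left(P,k \right)} = -3 + k$ ($x{\left(P,k \right)} = k - 3 = -3 + k$)
$L{\left(T,B \right)} = \frac{2 B}{-3 + 2 T}$ ($L{\left(T,B \right)} = \frac{B + B}{T + \left(-3 + T\right)} = \frac{2 B}{-3 + 2 T}$)
$\left(\left(-7 + R{\left(5,-10 \right)}\right) + L{\left(7,-13 \right)}\right) + \left(\left(105 + 15 \cdot 0\right) + 160\right) = \left(\left(-7 + \left(-3 + 5\right)\right) + 2 \left(-13\right) \frac{1}{-3 + 2 \cdot 7}\right) + \left(\left(105 + 15 \cdot 0\right) + 160\right) = \left(\left(-7 + 2\right) + 2 \left(-13\right) \frac{1}{-3 + 14}\right) + \left(\left(105 + 0\right) + 160\right) = \left(-5 + 2 \left(-13\right) \frac{1}{11}\right) + \left(105 + 160\right) = \left(-5 + 2 \left(-13\right) \frac{1}{11}\right) + 265 = \left(-5 - \frac{26}{11}\right) + 265 = - \frac{81}{11} + 265 = \frac{2834}{11}$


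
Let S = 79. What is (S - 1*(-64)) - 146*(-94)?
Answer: 13867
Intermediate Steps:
(S - 1*(-64)) - 146*(-94) = (79 - 1*(-64)) - 146*(-94) = (79 + 64) + 13724 = 143 + 13724 = 13867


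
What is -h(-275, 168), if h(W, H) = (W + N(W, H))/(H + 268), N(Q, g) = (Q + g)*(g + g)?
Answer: 36227/436 ≈ 83.089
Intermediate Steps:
N(Q, g) = 2*g*(Q + g) (N(Q, g) = (Q + g)*(2*g) = 2*g*(Q + g))
h(W, H) = (W + 2*H*(H + W))/(268 + H) (h(W, H) = (W + 2*H*(W + H))/(H + 268) = (W + 2*H*(H + W))/(268 + H))
-h(-275, 168) = -(-275 + 2*168*(168 - 275))/(268 + 168) = -(-275 + 2*168*(-107))/436 = -(-275 - 35952)/436 = -(-36227)/436 = -1*(-36227/436) = 36227/436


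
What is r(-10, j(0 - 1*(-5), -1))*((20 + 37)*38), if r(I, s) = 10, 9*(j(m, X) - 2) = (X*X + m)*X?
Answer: 21660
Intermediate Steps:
j(m, X) = 2 + X*(m + X**2)/9 (j(m, X) = 2 + ((X*X + m)*X)/9 = 2 + ((X**2 + m)*X)/9 = 2 + ((m + X**2)*X)/9 = 2 + (X*(m + X**2))/9 = 2 + X*(m + X**2)/9)
r(-10, j(0 - 1*(-5), -1))*((20 + 37)*38) = 10*((20 + 37)*38) = 10*(57*38) = 10*2166 = 21660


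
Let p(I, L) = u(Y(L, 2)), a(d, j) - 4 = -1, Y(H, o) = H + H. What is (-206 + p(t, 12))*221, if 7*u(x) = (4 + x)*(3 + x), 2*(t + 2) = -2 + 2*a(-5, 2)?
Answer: -21658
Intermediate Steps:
Y(H, o) = 2*H
a(d, j) = 3 (a(d, j) = 4 - 1 = 3)
t = 0 (t = -2 + (-2 + 2*3)/2 = -2 + (-2 + 6)/2 = -2 + (½)*4 = -2 + 2 = 0)
u(x) = (3 + x)*(4 + x)/7 (u(x) = ((4 + x)*(3 + x))/7 = ((3 + x)*(4 + x))/7 = (3 + x)*(4 + x)/7)
p(I, L) = 12/7 + 2*L + 4*L²/7 (p(I, L) = 12/7 + 2*L + (2*L)²/7 = 12/7 + 2*L + (4*L²)/7 = 12/7 + 2*L + 4*L²/7)
(-206 + p(t, 12))*221 = (-206 + (12/7 + 2*12 + (4/7)*12²))*221 = (-206 + (12/7 + 24 + (4/7)*144))*221 = (-206 + (12/7 + 24 + 576/7))*221 = (-206 + 108)*221 = -98*221 = -21658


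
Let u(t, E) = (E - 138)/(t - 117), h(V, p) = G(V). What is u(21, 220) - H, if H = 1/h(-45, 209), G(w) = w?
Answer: -599/720 ≈ -0.83194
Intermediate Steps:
h(V, p) = V
u(t, E) = (-138 + E)/(-117 + t)
H = -1/45 (H = 1/(-45) = -1/45 ≈ -0.022222)
u(21, 220) - H = (-138 + 220)/(-117 + 21) - 1*(-1/45) = 82/(-96) + 1/45 = -1/96*82 + 1/45 = -41/48 + 1/45 = -599/720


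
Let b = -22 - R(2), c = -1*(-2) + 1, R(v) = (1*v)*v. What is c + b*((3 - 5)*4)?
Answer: 211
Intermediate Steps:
R(v) = v² (R(v) = v*v = v²)
c = 3 (c = 2 + 1 = 3)
b = -26 (b = -22 - 1*2² = -22 - 1*4 = -22 - 4 = -26)
c + b*((3 - 5)*4) = 3 - 26*(3 - 5)*4 = 3 - (-52)*4 = 3 - 26*(-8) = 3 + 208 = 211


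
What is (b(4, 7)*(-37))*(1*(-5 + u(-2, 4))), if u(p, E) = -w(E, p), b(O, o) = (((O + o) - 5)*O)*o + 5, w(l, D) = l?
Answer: 57609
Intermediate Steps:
b(O, o) = 5 + O*o*(-5 + O + o) (b(O, o) = ((-5 + O + o)*O)*o + 5 = (O*(-5 + O + o))*o + 5 = O*o*(-5 + O + o) + 5 = 5 + O*o*(-5 + O + o))
u(p, E) = -E
(b(4, 7)*(-37))*(1*(-5 + u(-2, 4))) = ((5 + 4*7² + 7*4² - 5*4*7)*(-37))*(1*(-5 - 1*4)) = ((5 + 4*49 + 7*16 - 140)*(-37))*(1*(-5 - 4)) = ((5 + 196 + 112 - 140)*(-37))*(1*(-9)) = (173*(-37))*(-9) = -6401*(-9) = 57609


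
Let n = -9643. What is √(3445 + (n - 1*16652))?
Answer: 5*I*√914 ≈ 151.16*I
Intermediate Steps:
√(3445 + (n - 1*16652)) = √(3445 + (-9643 - 1*16652)) = √(3445 + (-9643 - 16652)) = √(3445 - 26295) = √(-22850) = 5*I*√914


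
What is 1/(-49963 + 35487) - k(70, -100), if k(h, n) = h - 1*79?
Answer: 130283/14476 ≈ 8.9999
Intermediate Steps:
k(h, n) = -79 + h (k(h, n) = h - 79 = -79 + h)
1/(-49963 + 35487) - k(70, -100) = 1/(-49963 + 35487) - (-79 + 70) = 1/(-14476) - 1*(-9) = -1/14476 + 9 = 130283/14476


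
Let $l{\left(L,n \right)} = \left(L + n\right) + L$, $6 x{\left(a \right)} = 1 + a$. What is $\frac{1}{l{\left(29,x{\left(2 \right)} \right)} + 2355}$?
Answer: $\frac{2}{4827} \approx 0.00041434$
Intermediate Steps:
$x{\left(a \right)} = \frac{1}{6} + \frac{a}{6}$ ($x{\left(a \right)} = \frac{1 + a}{6} = \frac{1}{6} + \frac{a}{6}$)
$l{\left(L,n \right)} = n + 2 L$
$\frac{1}{l{\left(29,x{\left(2 \right)} \right)} + 2355} = \frac{1}{\left(\left(\frac{1}{6} + \frac{1}{6} \cdot 2\right) + 2 \cdot 29\right) + 2355} = \frac{1}{\left(\left(\frac{1}{6} + \frac{1}{3}\right) + 58\right) + 2355} = \frac{1}{\left(\frac{1}{2} + 58\right) + 2355} = \frac{1}{\frac{117}{2} + 2355} = \frac{1}{\frac{4827}{2}} = \frac{2}{4827}$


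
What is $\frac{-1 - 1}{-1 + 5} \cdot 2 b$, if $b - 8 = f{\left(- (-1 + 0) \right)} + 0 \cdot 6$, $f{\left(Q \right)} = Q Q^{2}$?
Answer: $-9$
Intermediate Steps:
$f{\left(Q \right)} = Q^{3}$
$b = 9$ ($b = 8 + \left(\left(- (-1 + 0)\right)^{3} + 0 \cdot 6\right) = 8 + \left(\left(\left(-1\right) \left(-1\right)\right)^{3} + 0\right) = 8 + \left(1^{3} + 0\right) = 8 + \left(1 + 0\right) = 8 + 1 = 9$)
$\frac{-1 - 1}{-1 + 5} \cdot 2 b = \frac{-1 - 1}{-1 + 5} \cdot 2 \cdot 9 = - \frac{2}{4} \cdot 2 \cdot 9 = \left(-2\right) \frac{1}{4} \cdot 2 \cdot 9 = \left(- \frac{1}{2}\right) 2 \cdot 9 = \left(-1\right) 9 = -9$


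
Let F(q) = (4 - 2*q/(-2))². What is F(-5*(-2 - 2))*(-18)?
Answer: -10368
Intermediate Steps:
F(q) = (4 + q)² (F(q) = (4 - 2*q*(-1)/2)² = (4 - (-1)*q)² = (4 + q)²)
F(-5*(-2 - 2))*(-18) = (4 - 5*(-2 - 2))²*(-18) = (4 - 5*(-4))²*(-18) = (4 + 20)²*(-18) = 24²*(-18) = 576*(-18) = -10368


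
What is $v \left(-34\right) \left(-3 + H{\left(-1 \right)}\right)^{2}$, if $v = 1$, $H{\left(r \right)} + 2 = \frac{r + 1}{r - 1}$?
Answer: $-850$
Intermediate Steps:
$H{\left(r \right)} = -2 + \frac{1 + r}{-1 + r}$ ($H{\left(r \right)} = -2 + \frac{r + 1}{r - 1} = -2 + \frac{1 + r}{-1 + r}$)
$v \left(-34\right) \left(-3 + H{\left(-1 \right)}\right)^{2} = 1 \left(-34\right) \left(-3 + \frac{3 - -1}{-1 - 1}\right)^{2} = - 34 \left(-3 + \frac{3 + 1}{-2}\right)^{2} = - 34 \left(-3 - 2\right)^{2} = - 34 \left(-5\right)^{2} = \left(-34\right) 25 = -850$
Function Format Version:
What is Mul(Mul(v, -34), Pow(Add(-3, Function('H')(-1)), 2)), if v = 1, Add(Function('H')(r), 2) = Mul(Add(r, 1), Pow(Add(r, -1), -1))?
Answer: -850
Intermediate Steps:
Function('H')(r) = Add(-2, Mul(Pow(Add(-1, r), -1), Add(1, r))) (Function('H')(r) = Add(-2, Mul(Add(r, 1), Pow(Add(r, -1), -1))) = Add(-2, Mul(Add(1, r), Pow(Add(-1, r), -1))) = Add(-2, Mul(Pow(Add(-1, r), -1), Add(1, r))))
Mul(Mul(v, -34), Pow(Add(-3, Function('H')(-1)), 2)) = Mul(Mul(1, -34), Pow(Add(-3, Mul(Pow(Add(-1, -1), -1), Add(3, Mul(-1, -1)))), 2)) = Mul(-34, Pow(Add(-3, Mul(Pow(-2, -1), Add(3, 1))), 2)) = Mul(-34, Pow(Add(-3, Mul(Rational(-1, 2), 4)), 2)) = Mul(-34, Pow(Add(-3, -2), 2)) = Mul(-34, Pow(-5, 2)) = Mul(-34, 25) = -850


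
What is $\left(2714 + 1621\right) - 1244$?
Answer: $3091$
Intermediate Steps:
$\left(2714 + 1621\right) - 1244 = 4335 + \left(-1291 + 47\right) = 4335 - 1244 = 3091$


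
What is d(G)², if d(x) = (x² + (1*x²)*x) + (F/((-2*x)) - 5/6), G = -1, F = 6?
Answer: 169/36 ≈ 4.6944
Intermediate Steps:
d(x) = -⅚ + x² + x³ - 3/x (d(x) = (x² + (1*x²)*x) + (6/((-2*x)) - 5/6) = (x² + x²*x) + (6*(-1/(2*x)) - 5*⅙) = (x² + x³) + (-3/x - ⅚) = (x² + x³) + (-⅚ - 3/x) = -⅚ + x² + x³ - 3/x)
d(G)² = (-⅚ + (-1)² + (-1)³ - 3/(-1))² = (-⅚ + 1 - 1 - 3*(-1))² = (-⅚ + 1 - 1 + 3)² = (13/6)² = 169/36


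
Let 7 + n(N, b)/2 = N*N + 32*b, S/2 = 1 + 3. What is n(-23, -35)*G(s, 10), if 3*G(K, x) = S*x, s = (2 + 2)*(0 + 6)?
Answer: -95680/3 ≈ -31893.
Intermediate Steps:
S = 8 (S = 2*(1 + 3) = 2*4 = 8)
s = 24 (s = 4*6 = 24)
G(K, x) = 8*x/3 (G(K, x) = (8*x)/3 = 8*x/3)
n(N, b) = -14 + 2*N² + 64*b (n(N, b) = -14 + 2*(N*N + 32*b) = -14 + 2*(N² + 32*b) = -14 + (2*N² + 64*b) = -14 + 2*N² + 64*b)
n(-23, -35)*G(s, 10) = (-14 + 2*(-23)² + 64*(-35))*((8/3)*10) = (-14 + 2*529 - 2240)*(80/3) = (-14 + 1058 - 2240)*(80/3) = -1196*80/3 = -95680/3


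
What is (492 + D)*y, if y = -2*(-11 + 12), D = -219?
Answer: -546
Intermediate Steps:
y = -2 (y = -2*1 = -2)
(492 + D)*y = (492 - 219)*(-2) = 273*(-2) = -546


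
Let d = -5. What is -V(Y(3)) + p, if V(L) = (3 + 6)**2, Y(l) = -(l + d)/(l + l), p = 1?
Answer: -80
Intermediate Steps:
Y(l) = -(-5 + l)/(2*l) (Y(l) = -(l - 5)/(l + l) = -(-5 + l)/(2*l))
V(L) = 81 (V(L) = 9**2 = 81)
-V(Y(3)) + p = -1*81 + 1 = -81 + 1 = -80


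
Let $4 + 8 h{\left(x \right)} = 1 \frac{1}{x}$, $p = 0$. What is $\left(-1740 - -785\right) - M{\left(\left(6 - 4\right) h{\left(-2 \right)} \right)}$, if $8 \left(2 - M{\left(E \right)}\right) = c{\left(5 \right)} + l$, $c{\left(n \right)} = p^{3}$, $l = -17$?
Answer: $- \frac{7673}{8} \approx -959.13$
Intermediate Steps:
$c{\left(n \right)} = 0$ ($c{\left(n \right)} = 0^{3} = 0$)
$h{\left(x \right)} = - \frac{1}{2} + \frac{1}{8 x}$ ($h{\left(x \right)} = - \frac{1}{2} + \frac{1 \frac{1}{x}}{8} = - \frac{1}{2} + \frac{1}{8 x}$)
$M{\left(E \right)} = \frac{33}{8}$ ($M{\left(E \right)} = 2 - \frac{0 - 17}{8} = 2 - - \frac{17}{8} = 2 + \frac{17}{8} = \frac{33}{8}$)
$\left(-1740 - -785\right) - M{\left(\left(6 - 4\right) h{\left(-2 \right)} \right)} = \left(-1740 - -785\right) - \frac{33}{8} = \left(-1740 + 785\right) - \frac{33}{8} = -955 - \frac{33}{8} = - \frac{7673}{8}$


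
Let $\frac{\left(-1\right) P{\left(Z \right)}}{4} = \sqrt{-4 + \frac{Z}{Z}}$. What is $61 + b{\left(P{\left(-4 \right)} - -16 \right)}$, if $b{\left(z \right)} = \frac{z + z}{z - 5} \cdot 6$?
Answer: $\frac{12997}{169} + \frac{240 i \sqrt{3}}{169} \approx 76.905 + 2.4597 i$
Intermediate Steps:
$P{\left(Z \right)} = - 4 i \sqrt{3}$ ($P{\left(Z \right)} = - 4 \sqrt{-4 + \frac{Z}{Z}} = - 4 \sqrt{-4 + 1} = - 4 \sqrt{-3} = - 4 i \sqrt{3}$)
$b{\left(z \right)} = \frac{12 z}{-5 + z}$ ($b{\left(z \right)} = \frac{2 z}{-5 + z} 6 = \frac{12 z}{-5 + z}$)
$61 + b{\left(P{\left(-4 \right)} - -16 \right)} = 61 + \frac{12 \left(- 4 i \sqrt{3} - -16\right)}{-5 - \left(-16 + 4 i \sqrt{3}\right)} = 61 + \frac{12 \left(- 4 i \sqrt{3} + 16\right)}{-5 + \left(- 4 i \sqrt{3} + 16\right)} = 61 + \frac{12 \left(16 - 4 i \sqrt{3}\right)}{-5 + \left(16 - 4 i \sqrt{3}\right)} = 61 + \frac{12 \left(16 - 4 i \sqrt{3}\right)}{11 - 4 i \sqrt{3}}$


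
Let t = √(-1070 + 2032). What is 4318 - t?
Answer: 4318 - √962 ≈ 4287.0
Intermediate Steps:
t = √962 ≈ 31.016
4318 - t = 4318 - √962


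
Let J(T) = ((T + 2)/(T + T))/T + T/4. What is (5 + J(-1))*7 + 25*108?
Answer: 10947/4 ≈ 2736.8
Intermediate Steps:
J(T) = T/4 + (2 + T)/(2*T²) (J(T) = ((2 + T)/((2*T)))/T + T*(¼) = ((2 + T)*(1/(2*T)))/T + T/4 = ((2 + T)/(2*T))/T + T/4 = (2 + T)/(2*T²) + T/4 = T/4 + (2 + T)/(2*T²))
(5 + J(-1))*7 + 25*108 = (5 + (¼)*(4 + (-1)³ + 2*(-1))/(-1)²)*7 + 25*108 = (5 + (¼)*1*(4 - 1 - 2))*7 + 2700 = (5 + (¼)*1*1)*7 + 2700 = (5 + ¼)*7 + 2700 = (21/4)*7 + 2700 = 147/4 + 2700 = 10947/4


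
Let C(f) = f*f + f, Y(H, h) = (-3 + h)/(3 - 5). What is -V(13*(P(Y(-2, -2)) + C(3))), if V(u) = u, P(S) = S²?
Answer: -949/4 ≈ -237.25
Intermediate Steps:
Y(H, h) = 3/2 - h/2 (Y(H, h) = (-3 + h)/(-2) = (-3 + h)*(-½) = 3/2 - h/2)
C(f) = f + f² (C(f) = f² + f = f + f²)
-V(13*(P(Y(-2, -2)) + C(3))) = -13*((3/2 - ½*(-2))² + 3*(1 + 3)) = -13*((3/2 + 1)² + 3*4) = -13*((5/2)² + 12) = -13*(25/4 + 12) = -13*73/4 = -1*949/4 = -949/4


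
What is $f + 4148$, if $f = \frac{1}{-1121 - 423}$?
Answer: $\frac{6404511}{1544} \approx 4148.0$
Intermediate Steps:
$f = - \frac{1}{1544}$ ($f = \frac{1}{-1121 - 423} = \frac{1}{-1544} = - \frac{1}{1544} \approx -0.00064767$)
$f + 4148 = - \frac{1}{1544} + 4148 = \frac{6404511}{1544}$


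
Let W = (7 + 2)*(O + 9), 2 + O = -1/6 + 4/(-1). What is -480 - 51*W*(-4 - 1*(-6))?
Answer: -3081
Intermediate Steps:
O = -37/6 (O = -2 + (-1/6 + 4/(-1)) = -2 + (-1*1/6 + 4*(-1)) = -2 + (-1/6 - 4) = -2 - 25/6 = -37/6 ≈ -6.1667)
W = 51/2 (W = (7 + 2)*(-37/6 + 9) = 9*(17/6) = 51/2 ≈ 25.500)
-480 - 51*W*(-4 - 1*(-6)) = -480 - 2601*(-4 - 1*(-6))/2 = -480 - 2601*(-4 + 6)/2 = -480 - 2601*2/2 = -480 - 51*51 = -480 - 2601 = -3081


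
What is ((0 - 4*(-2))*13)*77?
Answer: 8008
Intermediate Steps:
((0 - 4*(-2))*13)*77 = ((0 + 8)*13)*77 = (8*13)*77 = 104*77 = 8008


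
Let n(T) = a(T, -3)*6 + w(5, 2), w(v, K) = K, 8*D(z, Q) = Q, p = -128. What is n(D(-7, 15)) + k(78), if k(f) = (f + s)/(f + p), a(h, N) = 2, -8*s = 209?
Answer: 1037/80 ≈ 12.962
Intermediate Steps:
s = -209/8 (s = -⅛*209 = -209/8 ≈ -26.125)
D(z, Q) = Q/8
k(f) = (-209/8 + f)/(-128 + f) (k(f) = (f - 209/8)/(f - 128) = (-209/8 + f)/(-128 + f))
n(T) = 14 (n(T) = 2*6 + 2 = 12 + 2 = 14)
n(D(-7, 15)) + k(78) = 14 + (-209/8 + 78)/(-128 + 78) = 14 + (415/8)/(-50) = 14 - 1/50*415/8 = 14 - 83/80 = 1037/80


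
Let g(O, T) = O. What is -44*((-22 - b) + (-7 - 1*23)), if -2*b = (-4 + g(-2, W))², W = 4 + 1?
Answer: 1496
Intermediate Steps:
W = 5
b = -18 (b = -(-4 - 2)²/2 = -½*(-6)² = -½*36 = -18)
-44*((-22 - b) + (-7 - 1*23)) = -44*((-22 - 1*(-18)) + (-7 - 1*23)) = -44*((-22 + 18) + (-7 - 23)) = -44*(-4 - 30) = -44*(-34) = 1496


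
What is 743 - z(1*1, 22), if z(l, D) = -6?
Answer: 749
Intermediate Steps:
743 - z(1*1, 22) = 743 - 1*(-6) = 743 + 6 = 749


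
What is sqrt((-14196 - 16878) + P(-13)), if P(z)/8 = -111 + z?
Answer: I*sqrt(32066) ≈ 179.07*I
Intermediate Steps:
P(z) = -888 + 8*z (P(z) = 8*(-111 + z) = -888 + 8*z)
sqrt((-14196 - 16878) + P(-13)) = sqrt((-14196 - 16878) + (-888 + 8*(-13))) = sqrt(-31074 + (-888 - 104)) = sqrt(-31074 - 992) = sqrt(-32066) = I*sqrt(32066)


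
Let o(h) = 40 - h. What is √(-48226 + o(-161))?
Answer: 5*I*√1921 ≈ 219.15*I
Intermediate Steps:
√(-48226 + o(-161)) = √(-48226 + (40 - 1*(-161))) = √(-48226 + (40 + 161)) = √(-48226 + 201) = √(-48025) = 5*I*√1921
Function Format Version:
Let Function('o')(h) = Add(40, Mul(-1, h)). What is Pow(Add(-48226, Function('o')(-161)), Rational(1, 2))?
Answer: Mul(5, I, Pow(1921, Rational(1, 2))) ≈ Mul(219.15, I)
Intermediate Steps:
Pow(Add(-48226, Function('o')(-161)), Rational(1, 2)) = Pow(Add(-48226, Add(40, Mul(-1, -161))), Rational(1, 2)) = Pow(Add(-48226, Add(40, 161)), Rational(1, 2)) = Pow(Add(-48226, 201), Rational(1, 2)) = Pow(-48025, Rational(1, 2)) = Mul(5, I, Pow(1921, Rational(1, 2)))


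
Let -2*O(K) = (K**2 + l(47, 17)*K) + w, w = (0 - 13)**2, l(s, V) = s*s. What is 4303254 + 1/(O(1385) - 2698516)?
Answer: 44645791195312/10374891 ≈ 4.3033e+6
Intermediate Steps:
l(s, V) = s**2
w = 169 (w = (-13)**2 = 169)
O(K) = -169/2 - 2209*K/2 - K**2/2 (O(K) = -((K**2 + 47**2*K) + 169)/2 = -((K**2 + 2209*K) + 169)/2 = -(169 + K**2 + 2209*K)/2 = -169/2 - 2209*K/2 - K**2/2)
4303254 + 1/(O(1385) - 2698516) = 4303254 + 1/((-169/2 - 2209/2*1385 - 1/2*1385**2) - 2698516) = 4303254 + 1/((-169/2 - 3059465/2 - 1/2*1918225) - 2698516) = 4303254 + 1/((-169/2 - 3059465/2 - 1918225/2) - 2698516) = 4303254 + 1/(-4977859/2 - 2698516) = 4303254 + 1/(-10374891/2) = 4303254 - 2/10374891 = 44645791195312/10374891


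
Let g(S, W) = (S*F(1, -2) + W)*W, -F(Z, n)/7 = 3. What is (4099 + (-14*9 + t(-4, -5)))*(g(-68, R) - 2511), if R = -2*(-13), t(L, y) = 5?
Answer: 140395554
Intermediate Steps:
F(Z, n) = -21 (F(Z, n) = -7*3 = -21)
R = 26
g(S, W) = W*(W - 21*S) (g(S, W) = (S*(-21) + W)*W = (-21*S + W)*W = (W - 21*S)*W = W*(W - 21*S))
(4099 + (-14*9 + t(-4, -5)))*(g(-68, R) - 2511) = (4099 + (-14*9 + 5))*(26*(26 - 21*(-68)) - 2511) = (4099 + (-126 + 5))*(26*(26 + 1428) - 2511) = (4099 - 121)*(26*1454 - 2511) = 3978*(37804 - 2511) = 3978*35293 = 140395554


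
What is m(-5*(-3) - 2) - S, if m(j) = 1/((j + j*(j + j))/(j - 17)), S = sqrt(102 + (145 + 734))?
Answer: -4/351 - 3*sqrt(109) ≈ -31.332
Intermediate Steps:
S = 3*sqrt(109) (S = sqrt(102 + 879) = sqrt(981) = 3*sqrt(109) ≈ 31.321)
m(j) = (-17 + j)/(j + 2*j**2) (m(j) = 1/((j + j*(2*j))/(-17 + j)) = 1/((j + 2*j**2)/(-17 + j)) = (-17 + j)/(j + 2*j**2))
m(-5*(-3) - 2) - S = (-17 + (-5*(-3) - 2))/((-5*(-3) - 2)*(1 + 2*(-5*(-3) - 2))) - 3*sqrt(109) = (-17 + (15 - 2))/((15 - 2)*(1 + 2*(15 - 2))) - 3*sqrt(109) = (-17 + 13)/(13*(1 + 2*13)) - 3*sqrt(109) = (1/13)*(-4)/(1 + 26) - 3*sqrt(109) = (1/13)*(-4)/27 - 3*sqrt(109) = (1/13)*(1/27)*(-4) - 3*sqrt(109) = -4/351 - 3*sqrt(109)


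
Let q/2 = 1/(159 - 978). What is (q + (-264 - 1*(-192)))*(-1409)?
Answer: 83088730/819 ≈ 1.0145e+5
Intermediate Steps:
q = -2/819 (q = 2/(159 - 978) = 2/(-819) = 2*(-1/819) = -2/819 ≈ -0.0024420)
(q + (-264 - 1*(-192)))*(-1409) = (-2/819 + (-264 - 1*(-192)))*(-1409) = (-2/819 + (-264 + 192))*(-1409) = (-2/819 - 72)*(-1409) = -58970/819*(-1409) = 83088730/819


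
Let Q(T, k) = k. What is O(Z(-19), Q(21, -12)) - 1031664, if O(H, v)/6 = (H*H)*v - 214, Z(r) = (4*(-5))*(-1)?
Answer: -1061748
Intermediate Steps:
Z(r) = 20 (Z(r) = -20*(-1) = 20)
O(H, v) = -1284 + 6*v*H² (O(H, v) = 6*((H*H)*v - 214) = 6*(H²*v - 214) = 6*(v*H² - 214) = 6*(-214 + v*H²) = -1284 + 6*v*H²)
O(Z(-19), Q(21, -12)) - 1031664 = (-1284 + 6*(-12)*20²) - 1031664 = (-1284 + 6*(-12)*400) - 1031664 = (-1284 - 28800) - 1031664 = -30084 - 1031664 = -1061748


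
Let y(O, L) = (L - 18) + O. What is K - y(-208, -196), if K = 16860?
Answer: 17282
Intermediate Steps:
y(O, L) = -18 + L + O (y(O, L) = (-18 + L) + O = -18 + L + O)
K - y(-208, -196) = 16860 - (-18 - 196 - 208) = 16860 - 1*(-422) = 16860 + 422 = 17282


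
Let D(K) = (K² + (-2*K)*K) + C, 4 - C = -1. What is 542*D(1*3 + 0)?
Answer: -2168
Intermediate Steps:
C = 5 (C = 4 - 1*(-1) = 4 + 1 = 5)
D(K) = 5 - K² (D(K) = (K² + (-2*K)*K) + 5 = (K² - 2*K²) + 5 = -K² + 5 = 5 - K²)
542*D(1*3 + 0) = 542*(5 - (1*3 + 0)²) = 542*(5 - (3 + 0)²) = 542*(5 - 1*3²) = 542*(5 - 1*9) = 542*(5 - 9) = 542*(-4) = -2168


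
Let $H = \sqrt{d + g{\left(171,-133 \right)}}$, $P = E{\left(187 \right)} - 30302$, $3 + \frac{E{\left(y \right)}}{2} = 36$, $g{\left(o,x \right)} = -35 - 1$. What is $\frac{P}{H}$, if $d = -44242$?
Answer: $\frac{15118 i \sqrt{262}}{1703} \approx 143.69 i$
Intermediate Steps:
$g{\left(o,x \right)} = -36$
$E{\left(y \right)} = 66$ ($E{\left(y \right)} = -6 + 2 \cdot 36 = -6 + 72 = 66$)
$P = -30236$ ($P = 66 - 30302 = -30236$)
$H = 13 i \sqrt{262}$ ($H = \sqrt{-44242 - 36} = \sqrt{-44278} = 13 i \sqrt{262} \approx 210.42 i$)
$\frac{P}{H} = - \frac{30236}{13 i \sqrt{262}} = - 30236 \left(- \frac{i \sqrt{262}}{3406}\right) = \frac{15118 i \sqrt{262}}{1703}$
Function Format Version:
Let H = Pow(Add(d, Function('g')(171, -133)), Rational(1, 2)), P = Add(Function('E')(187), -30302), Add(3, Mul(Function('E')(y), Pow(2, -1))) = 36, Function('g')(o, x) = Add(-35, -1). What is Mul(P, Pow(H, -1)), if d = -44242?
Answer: Mul(Rational(15118, 1703), I, Pow(262, Rational(1, 2))) ≈ Mul(143.69, I)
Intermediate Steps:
Function('g')(o, x) = -36
Function('E')(y) = 66 (Function('E')(y) = Add(-6, Mul(2, 36)) = Add(-6, 72) = 66)
P = -30236 (P = Add(66, -30302) = -30236)
H = Mul(13, I, Pow(262, Rational(1, 2))) (H = Pow(Add(-44242, -36), Rational(1, 2)) = Pow(-44278, Rational(1, 2)) = Mul(13, I, Pow(262, Rational(1, 2))) ≈ Mul(210.42, I))
Mul(P, Pow(H, -1)) = Mul(-30236, Pow(Mul(13, I, Pow(262, Rational(1, 2))), -1)) = Mul(-30236, Mul(Rational(-1, 3406), I, Pow(262, Rational(1, 2)))) = Mul(Rational(15118, 1703), I, Pow(262, Rational(1, 2)))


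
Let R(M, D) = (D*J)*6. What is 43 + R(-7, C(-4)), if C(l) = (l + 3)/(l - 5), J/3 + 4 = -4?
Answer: 27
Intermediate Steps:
J = -24 (J = -12 + 3*(-4) = -12 - 12 = -24)
C(l) = (3 + l)/(-5 + l)
R(M, D) = -144*D (R(M, D) = (D*(-24))*6 = -24*D*6 = -144*D)
43 + R(-7, C(-4)) = 43 - 144*(3 - 4)/(-5 - 4) = 43 - 144*(-1)/(-9) = 43 - (-16)*(-1) = 43 - 144*⅑ = 43 - 16 = 27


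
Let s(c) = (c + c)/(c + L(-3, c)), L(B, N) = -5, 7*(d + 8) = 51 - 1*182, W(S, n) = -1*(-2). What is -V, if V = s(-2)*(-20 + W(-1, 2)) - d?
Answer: -115/7 ≈ -16.429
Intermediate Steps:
W(S, n) = 2
d = -187/7 (d = -8 + (51 - 1*182)/7 = -8 + (51 - 182)/7 = -8 + (⅐)*(-131) = -8 - 131/7 = -187/7 ≈ -26.714)
s(c) = 2*c/(-5 + c) (s(c) = (c + c)/(c - 5) = (2*c)/(-5 + c) = 2*c/(-5 + c))
V = 115/7 (V = (2*(-2)/(-5 - 2))*(-20 + 2) - 1*(-187/7) = (2*(-2)/(-7))*(-18) + 187/7 = (2*(-2)*(-⅐))*(-18) + 187/7 = (4/7)*(-18) + 187/7 = -72/7 + 187/7 = 115/7 ≈ 16.429)
-V = -1*115/7 = -115/7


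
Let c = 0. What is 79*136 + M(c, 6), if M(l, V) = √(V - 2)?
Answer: 10746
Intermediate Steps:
M(l, V) = √(-2 + V)
79*136 + M(c, 6) = 79*136 + √(-2 + 6) = 10744 + √4 = 10744 + 2 = 10746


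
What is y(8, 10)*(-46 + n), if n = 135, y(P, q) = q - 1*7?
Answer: 267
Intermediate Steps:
y(P, q) = -7 + q (y(P, q) = q - 7 = -7 + q)
y(8, 10)*(-46 + n) = (-7 + 10)*(-46 + 135) = 3*89 = 267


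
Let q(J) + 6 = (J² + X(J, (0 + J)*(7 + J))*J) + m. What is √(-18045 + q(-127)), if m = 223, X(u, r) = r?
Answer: I*√1937179 ≈ 1391.8*I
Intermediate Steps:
q(J) = 217 + J² + J²*(7 + J) (q(J) = -6 + ((J² + ((0 + J)*(7 + J))*J) + 223) = -6 + ((J² + (J*(7 + J))*J) + 223) = -6 + ((J² + J²*(7 + J)) + 223) = -6 + (223 + J² + J²*(7 + J)) = 217 + J² + J²*(7 + J))
√(-18045 + q(-127)) = √(-18045 + (217 + (-127)³ + 8*(-127)²)) = √(-18045 + (217 - 2048383 + 8*16129)) = √(-18045 + (217 - 2048383 + 129032)) = √(-18045 - 1919134) = √(-1937179) = I*√1937179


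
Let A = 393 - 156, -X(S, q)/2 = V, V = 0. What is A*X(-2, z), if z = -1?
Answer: 0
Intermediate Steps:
X(S, q) = 0 (X(S, q) = -2*0 = 0)
A = 237
A*X(-2, z) = 237*0 = 0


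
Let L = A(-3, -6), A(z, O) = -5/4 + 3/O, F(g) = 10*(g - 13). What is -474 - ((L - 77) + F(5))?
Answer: -1261/4 ≈ -315.25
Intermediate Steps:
F(g) = -130 + 10*g (F(g) = 10*(-13 + g) = -130 + 10*g)
A(z, O) = -5/4 + 3/O (A(z, O) = -5*¼ + 3/O = -5/4 + 3/O)
L = -7/4 (L = -5/4 + 3/(-6) = -5/4 + 3*(-⅙) = -5/4 - ½ = -7/4 ≈ -1.7500)
-474 - ((L - 77) + F(5)) = -474 - ((-7/4 - 77) + (-130 + 10*5)) = -474 - (-315/4 + (-130 + 50)) = -474 - (-315/4 - 80) = -474 - 1*(-635/4) = -474 + 635/4 = -1261/4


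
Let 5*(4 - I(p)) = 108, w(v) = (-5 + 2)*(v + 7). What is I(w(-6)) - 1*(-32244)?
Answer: 161132/5 ≈ 32226.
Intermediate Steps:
w(v) = -21 - 3*v (w(v) = -3*(7 + v) = -21 - 3*v)
I(p) = -88/5 (I(p) = 4 - ⅕*108 = 4 - 108/5 = -88/5)
I(w(-6)) - 1*(-32244) = -88/5 - 1*(-32244) = -88/5 + 32244 = 161132/5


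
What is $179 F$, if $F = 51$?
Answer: $9129$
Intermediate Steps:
$179 F = 179 \cdot 51 = 9129$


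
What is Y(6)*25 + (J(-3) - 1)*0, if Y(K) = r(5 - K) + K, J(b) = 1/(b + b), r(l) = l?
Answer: 125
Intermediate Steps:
J(b) = 1/(2*b)
Y(K) = 5 (Y(K) = (5 - K) + K = 5)
Y(6)*25 + (J(-3) - 1)*0 = 5*25 + ((½)/(-3) - 1)*0 = 125 + ((½)*(-⅓) - 1)*0 = 125 + (-⅙ - 1)*0 = 125 - 7/6*0 = 125 + 0 = 125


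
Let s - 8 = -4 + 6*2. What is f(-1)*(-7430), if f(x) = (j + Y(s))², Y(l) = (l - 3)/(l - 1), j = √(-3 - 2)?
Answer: 1420616/45 - 38636*I*√5/3 ≈ 31569.0 - 28798.0*I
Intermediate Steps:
j = I*√5 (j = √(-5) = I*√5 ≈ 2.2361*I)
s = 16 (s = 8 + (-4 + 6*2) = 8 + (-4 + 12) = 8 + 8 = 16)
Y(l) = (-3 + l)/(-1 + l)
f(x) = (13/15 + I*√5)² (f(x) = (I*√5 + (-3 + 16)/(-1 + 16))² = (I*√5 + 13/15)² = (13/15 + I*√5)²)
f(-1)*(-7430) = (-956/225 + 26*I*√5/15)*(-7430) = 1420616/45 - 38636*I*√5/3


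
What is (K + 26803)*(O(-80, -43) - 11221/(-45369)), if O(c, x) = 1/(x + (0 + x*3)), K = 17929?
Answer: 21075962669/1950867 ≈ 10803.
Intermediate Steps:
O(c, x) = 1/(4*x) (O(c, x) = 1/(x + (0 + 3*x)) = 1/(x + 3*x) = 1/(4*x))
(K + 26803)*(O(-80, -43) - 11221/(-45369)) = (17929 + 26803)*((¼)/(-43) - 11221/(-45369)) = 44732*((¼)*(-1/43) - 11221*(-1/45369)) = 44732*(-1/172 + 11221/45369) = 44732*(1884643/7803468) = 21075962669/1950867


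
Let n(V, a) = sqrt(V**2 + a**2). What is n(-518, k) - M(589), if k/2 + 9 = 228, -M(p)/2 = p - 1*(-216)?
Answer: 1610 + 2*sqrt(115042) ≈ 2288.4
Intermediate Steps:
M(p) = -432 - 2*p (M(p) = -2*(p - 1*(-216)) = -2*(p + 216) = -2*(216 + p) = -432 - 2*p)
k = 438 (k = -18 + 2*228 = -18 + 456 = 438)
n(-518, k) - M(589) = sqrt((-518)**2 + 438**2) - (-432 - 2*589) = sqrt(268324 + 191844) - (-432 - 1178) = sqrt(460168) - 1*(-1610) = 2*sqrt(115042) + 1610 = 1610 + 2*sqrt(115042)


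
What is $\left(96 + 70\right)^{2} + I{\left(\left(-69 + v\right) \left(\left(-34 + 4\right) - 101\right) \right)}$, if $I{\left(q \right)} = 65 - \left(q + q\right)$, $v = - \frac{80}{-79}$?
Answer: $\frac{774857}{79} \approx 9808.3$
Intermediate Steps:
$v = \frac{80}{79}$ ($v = \left(-80\right) \left(- \frac{1}{79}\right) = \frac{80}{79} \approx 1.0127$)
$I{\left(q \right)} = 65 - 2 q$
$\left(96 + 70\right)^{2} + I{\left(\left(-69 + v\right) \left(\left(-34 + 4\right) - 101\right) \right)} = \left(96 + 70\right)^{2} + \left(65 - 2 \left(-69 + \frac{80}{79}\right) \left(\left(-34 + 4\right) - 101\right)\right) = 166^{2} + \left(65 - 2 \left(- \frac{5371 \left(-30 - 101\right)}{79}\right)\right) = 27556 + \left(65 - 2 \left(\left(- \frac{5371}{79}\right) \left(-131\right)\right)\right) = 27556 + \left(65 - \frac{1407202}{79}\right) = 27556 - \frac{1402067}{79} = \frac{774857}{79}$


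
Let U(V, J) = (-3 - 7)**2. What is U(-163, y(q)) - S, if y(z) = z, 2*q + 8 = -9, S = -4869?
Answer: 4969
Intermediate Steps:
q = -17/2 (q = -4 + (1/2)*(-9) = -4 - 9/2 = -17/2 ≈ -8.5000)
U(V, J) = 100 (U(V, J) = (-10)**2 = 100)
U(-163, y(q)) - S = 100 - 1*(-4869) = 100 + 4869 = 4969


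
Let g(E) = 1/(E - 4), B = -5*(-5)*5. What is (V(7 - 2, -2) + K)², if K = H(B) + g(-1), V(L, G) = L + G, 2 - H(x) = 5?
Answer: 1/25 ≈ 0.040000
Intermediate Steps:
B = 125 (B = 25*5 = 125)
H(x) = -3 (H(x) = 2 - 1*5 = 2 - 5 = -3)
g(E) = 1/(-4 + E)
V(L, G) = G + L
K = -16/5 (K = -3 + 1/(-4 - 1) = -3 + 1/(-5) = -3 - ⅕ = -16/5 ≈ -3.2000)
(V(7 - 2, -2) + K)² = ((-2 + (7 - 2)) - 16/5)² = ((-2 + 5) - 16/5)² = (3 - 16/5)² = (-⅕)² = 1/25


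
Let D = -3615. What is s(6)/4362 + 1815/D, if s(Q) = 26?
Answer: -260768/525621 ≈ -0.49611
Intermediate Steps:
s(6)/4362 + 1815/D = 26/4362 + 1815/(-3615) = 26*(1/4362) + 1815*(-1/3615) = 13/2181 - 121/241 = -260768/525621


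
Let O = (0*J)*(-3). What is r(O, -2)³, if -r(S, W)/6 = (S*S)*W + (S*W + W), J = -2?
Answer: 1728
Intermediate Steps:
O = 0 (O = (0*(-2))*(-3) = 0*(-3) = 0)
r(S, W) = -6*W - 6*S*W - 6*W*S² (r(S, W) = -6*((S*S)*W + (S*W + W)) = -6*(S²*W + (W + S*W)) = -6*(W*S² + (W + S*W)) = -6*(W + S*W + W*S²) = -6*W - 6*S*W - 6*W*S²)
r(O, -2)³ = (-6*(-2)*(1 + 0 + 0²))³ = (-6*(-2)*(1 + 0 + 0))³ = (-6*(-2)*1)³ = 12³ = 1728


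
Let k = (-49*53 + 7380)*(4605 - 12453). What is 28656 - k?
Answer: 37565640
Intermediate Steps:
k = -37536984 (k = (-2597 + 7380)*(-7848) = 4783*(-7848) = -37536984)
28656 - k = 28656 - 1*(-37536984) = 28656 + 37536984 = 37565640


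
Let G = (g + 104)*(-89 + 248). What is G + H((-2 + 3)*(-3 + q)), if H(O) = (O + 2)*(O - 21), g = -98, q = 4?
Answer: 894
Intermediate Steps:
H(O) = (-21 + O)*(2 + O) (H(O) = (2 + O)*(-21 + O) = (-21 + O)*(2 + O))
G = 954 (G = (-98 + 104)*(-89 + 248) = 6*159 = 954)
G + H((-2 + 3)*(-3 + q)) = 954 + (-42 + ((-2 + 3)*(-3 + 4))² - 19*(-2 + 3)*(-3 + 4)) = 954 + (-42 + (1*1)² - 19) = 954 + (-42 + 1² - 19*1) = 954 + (-42 + 1 - 19) = 954 - 60 = 894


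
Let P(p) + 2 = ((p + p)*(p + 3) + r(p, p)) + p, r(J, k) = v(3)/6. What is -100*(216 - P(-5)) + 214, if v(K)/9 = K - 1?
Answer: -19786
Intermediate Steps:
v(K) = -9 + 9*K (v(K) = 9*(K - 1) = 9*(-1 + K) = -9 + 9*K)
r(J, k) = 3 (r(J, k) = (-9 + 9*3)/6 = (-9 + 27)*(⅙) = 18*(⅙) = 3)
P(p) = 1 + p + 2*p*(3 + p) (P(p) = -2 + (((p + p)*(p + 3) + 3) + p) = -2 + (((2*p)*(3 + p) + 3) + p) = -2 + ((2*p*(3 + p) + 3) + p) = -2 + ((3 + 2*p*(3 + p)) + p) = -2 + (3 + p + 2*p*(3 + p)) = 1 + p + 2*p*(3 + p))
-100*(216 - P(-5)) + 214 = -100*(216 - (1 + 2*(-5)² + 7*(-5))) + 214 = -100*(216 - (1 + 2*25 - 35)) + 214 = -100*(216 - (1 + 50 - 35)) + 214 = -100*(216 - 1*16) + 214 = -100*(216 - 16) + 214 = -100*200 + 214 = -20000 + 214 = -19786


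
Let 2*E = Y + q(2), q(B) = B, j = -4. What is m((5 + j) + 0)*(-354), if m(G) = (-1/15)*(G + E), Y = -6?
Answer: -118/5 ≈ -23.600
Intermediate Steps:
E = -2 (E = (-6 + 2)/2 = (½)*(-4) = -2)
m(G) = 2/15 - G/15 (m(G) = (-1/15)*(G - 2) = (-1*1/15)*(-2 + G) = -(-2 + G)/15 = 2/15 - G/15)
m((5 + j) + 0)*(-354) = (2/15 - ((5 - 4) + 0)/15)*(-354) = (2/15 - (1 + 0)/15)*(-354) = (2/15 - 1/15*1)*(-354) = (2/15 - 1/15)*(-354) = (1/15)*(-354) = -118/5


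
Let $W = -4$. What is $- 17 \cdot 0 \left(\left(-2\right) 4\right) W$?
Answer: $0$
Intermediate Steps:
$- 17 \cdot 0 \left(\left(-2\right) 4\right) W = - 17 \cdot 0 \left(\left(-2\right) 4\right) \left(-4\right) = - 17 \cdot 0 \left(-8\right) \left(-4\right) = - 17 \cdot 0 \left(-4\right) = \left(-17\right) 0 = 0$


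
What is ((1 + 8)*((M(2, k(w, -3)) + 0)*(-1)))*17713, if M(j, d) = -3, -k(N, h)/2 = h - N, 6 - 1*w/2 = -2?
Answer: 478251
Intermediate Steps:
w = 16 (w = 12 - 2*(-2) = 12 + 4 = 16)
k(N, h) = -2*h + 2*N (k(N, h) = -2*(h - N) = -2*h + 2*N)
((1 + 8)*((M(2, k(w, -3)) + 0)*(-1)))*17713 = ((1 + 8)*((-3 + 0)*(-1)))*17713 = (9*(-3*(-1)))*17713 = (9*3)*17713 = 27*17713 = 478251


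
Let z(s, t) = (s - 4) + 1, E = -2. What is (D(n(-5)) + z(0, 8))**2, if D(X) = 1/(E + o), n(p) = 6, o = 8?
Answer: 289/36 ≈ 8.0278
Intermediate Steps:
D(X) = 1/6 (D(X) = 1/(-2 + 8) = 1/6)
z(s, t) = -3 + s (z(s, t) = (-4 + s) + 1 = -3 + s)
(D(n(-5)) + z(0, 8))**2 = (1/6 + (-3 + 0))**2 = (1/6 - 3)**2 = (-17/6)**2 = 289/36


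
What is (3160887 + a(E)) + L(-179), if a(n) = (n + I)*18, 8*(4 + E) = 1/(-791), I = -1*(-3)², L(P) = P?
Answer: 9999739727/3164 ≈ 3.1605e+6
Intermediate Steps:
I = -9 (I = -1*9 = -9)
E = -25313/6328 (E = -4 + (⅛)/(-791) = -4 + (⅛)*(-1/791) = -4 - 1/6328 = -25313/6328 ≈ -4.0002)
a(n) = -162 + 18*n (a(n) = (n - 9)*18 = (-9 + n)*18 = -162 + 18*n)
(3160887 + a(E)) + L(-179) = (3160887 + (-162 + 18*(-25313/6328))) - 179 = (3160887 + (-162 - 227817/3164)) - 179 = (3160887 - 740385/3164) - 179 = 10000306083/3164 - 179 = 9999739727/3164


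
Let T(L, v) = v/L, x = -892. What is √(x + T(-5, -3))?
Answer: I*√22285/5 ≈ 29.856*I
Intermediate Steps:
√(x + T(-5, -3)) = √(-892 - 3/(-5)) = √(-892 - 3*(-⅕)) = √(-892 + ⅗) = √(-4457/5) = I*√22285/5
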